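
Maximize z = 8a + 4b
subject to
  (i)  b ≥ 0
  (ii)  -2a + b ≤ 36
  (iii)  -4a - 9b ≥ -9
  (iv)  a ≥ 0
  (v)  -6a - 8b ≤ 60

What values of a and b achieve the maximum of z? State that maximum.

Feasible corners and z = 8a + 4b:
  (9/4, 0) → z = 18
  (0, 0) → z = 0
  (0, 1) → z = 4

The optimum lies where b = 0 and -4a - 9b = -9.
Solving simultaneously gives a = 9/4, b = 0.

a = 9/4, b = 0, maximum z = 18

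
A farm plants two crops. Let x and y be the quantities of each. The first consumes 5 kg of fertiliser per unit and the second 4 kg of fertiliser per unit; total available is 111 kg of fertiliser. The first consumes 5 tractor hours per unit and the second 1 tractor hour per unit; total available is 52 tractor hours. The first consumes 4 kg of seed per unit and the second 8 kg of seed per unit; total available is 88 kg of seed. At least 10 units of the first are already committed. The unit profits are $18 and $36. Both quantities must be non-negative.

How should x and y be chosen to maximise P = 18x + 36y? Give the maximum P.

Feasible corners and P = 18x + 36y:
  (52/5, 0) → P = 936/5
  (10, 0) → P = 180
  (10, 2) → P = 252

x = 10, y = 2, maximum P = 252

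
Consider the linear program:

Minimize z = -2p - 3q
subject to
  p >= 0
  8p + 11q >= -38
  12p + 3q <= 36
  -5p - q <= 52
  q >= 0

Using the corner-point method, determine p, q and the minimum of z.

p = 0, q = 12, minimum z = -36

The binding constraints are p = 0 and 12p + 3q = 36.
Solving simultaneously gives p = 0, q = 12.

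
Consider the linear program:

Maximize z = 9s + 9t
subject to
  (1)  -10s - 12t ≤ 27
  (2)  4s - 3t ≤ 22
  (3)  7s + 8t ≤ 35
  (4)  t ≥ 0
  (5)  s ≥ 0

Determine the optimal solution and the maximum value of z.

Feasible corners and z = 9s + 9t:
  (5, 0) → z = 45
  (0, 35/8) → z = 315/8
  (0, 0) → z = 0

s = 5, t = 0, maximum z = 45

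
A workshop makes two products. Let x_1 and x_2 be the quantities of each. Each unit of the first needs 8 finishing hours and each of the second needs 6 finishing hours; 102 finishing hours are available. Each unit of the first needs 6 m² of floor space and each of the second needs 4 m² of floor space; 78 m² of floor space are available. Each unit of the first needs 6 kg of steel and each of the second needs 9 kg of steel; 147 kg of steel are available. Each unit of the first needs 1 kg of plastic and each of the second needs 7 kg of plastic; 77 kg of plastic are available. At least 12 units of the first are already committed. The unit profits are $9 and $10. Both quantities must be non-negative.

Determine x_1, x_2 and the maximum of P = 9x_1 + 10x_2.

x_1 = 12, x_2 = 1, maximum P = 118

Corner points and P = 9x_1 + 10x_2:
  (51/4, 0) → P = 459/4
  (12, 0) → P = 108
  (12, 1) → P = 118

At the optimal vertex, 8x_1 + 6x_2 = 102 and x_1 = 12.
Solving simultaneously gives x_1 = 12, x_2 = 1.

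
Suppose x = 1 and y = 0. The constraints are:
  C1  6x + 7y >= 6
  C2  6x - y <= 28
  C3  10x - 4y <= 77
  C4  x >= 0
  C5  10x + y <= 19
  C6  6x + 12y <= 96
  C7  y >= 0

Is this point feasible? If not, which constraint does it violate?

feasible

C1: 6 ≥ 6 ✓
C2: 6 ≤ 28 ✓
C3: 10 ≤ 77 ✓
C4: 1 ≥ 0 ✓
C5: 10 ≤ 19 ✓
C6: 6 ≤ 96 ✓
C7: 0 ≥ 0 ✓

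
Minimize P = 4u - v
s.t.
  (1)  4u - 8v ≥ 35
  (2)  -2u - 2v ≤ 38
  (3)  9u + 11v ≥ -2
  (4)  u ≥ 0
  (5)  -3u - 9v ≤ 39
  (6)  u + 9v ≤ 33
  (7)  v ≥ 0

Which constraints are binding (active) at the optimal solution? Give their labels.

(1) and (7)

Extreme points and P = 4u - v:
  (579/44, 97/44) → P = 2219/44
  (35/4, 0) → P = 35
  (33, 0) → P = 132

The minimum is at (35/4, 0). Substituting into each constraint, equality holds for (1) and (7); the remaining constraints have slack.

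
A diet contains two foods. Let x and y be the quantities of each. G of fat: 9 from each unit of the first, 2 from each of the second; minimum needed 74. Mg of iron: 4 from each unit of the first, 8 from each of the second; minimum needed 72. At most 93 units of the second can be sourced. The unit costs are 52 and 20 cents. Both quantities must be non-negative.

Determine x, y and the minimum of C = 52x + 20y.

The feasible region is unbounded (it extends along (1, 0)), but C strictly increases along every unbounded feasible direction, so there is no improving ray and the minimum is attained at a vertex.

x = 7, y = 11/2, minimum C = 474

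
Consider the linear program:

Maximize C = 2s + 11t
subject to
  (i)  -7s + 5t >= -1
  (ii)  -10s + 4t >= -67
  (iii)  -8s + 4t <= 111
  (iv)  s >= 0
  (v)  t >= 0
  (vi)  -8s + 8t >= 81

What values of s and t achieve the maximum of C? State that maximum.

s = 89, t = 823/4, maximum C = 9765/4

Corner points and C = 2s + 11t:
  (89, 823/4) → C = 9765/4
  (215/12, 673/24) → C = 8263/24
  (0, 111/4) → C = 1221/4
  (0, 81/8) → C = 891/8

The binding constraints are -10s + 4t = -67 and -8s + 4t = 111.
Solving simultaneously gives s = 89, t = 823/4.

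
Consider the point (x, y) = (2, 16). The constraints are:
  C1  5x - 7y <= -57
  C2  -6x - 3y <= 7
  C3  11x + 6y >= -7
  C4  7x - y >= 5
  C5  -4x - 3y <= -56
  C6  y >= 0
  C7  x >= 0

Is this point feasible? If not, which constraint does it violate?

Constraint C4: 7x - y = -2, which is not ≥ 5. All other constraints are satisfied.

not feasible — violates C4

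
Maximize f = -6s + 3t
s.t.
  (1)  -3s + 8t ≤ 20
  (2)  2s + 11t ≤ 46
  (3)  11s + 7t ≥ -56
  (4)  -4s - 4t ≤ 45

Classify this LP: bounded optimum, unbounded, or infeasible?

bounded optimum

Vertices and f = -6s + 3t:
  (148/49, 178/49) → f = -354/49
  (-588/109, 52/109) → f = 3684/109
  (91/16, -271/16) → f = -1359/16
The feasible region has finitely many vertices and no improving ray; the maximum is 3684/109 at (-588/109, 52/109).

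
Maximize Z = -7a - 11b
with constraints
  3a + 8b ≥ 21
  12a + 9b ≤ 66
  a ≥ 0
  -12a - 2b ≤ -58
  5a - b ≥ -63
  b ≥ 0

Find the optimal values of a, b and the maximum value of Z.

Feasible corners and Z = -7a - 11b:
  (113/23, 18/23) → Z = -43
  (211/45, 13/15) → Z = -1906/45
  (65/14, 8/7) → Z = -631/14

The optimum lies where 3a + 8b = 21 and -12a - 2b = -58.
Solving simultaneously gives a = 211/45, b = 13/15.

a = 211/45, b = 13/15, maximum Z = -1906/45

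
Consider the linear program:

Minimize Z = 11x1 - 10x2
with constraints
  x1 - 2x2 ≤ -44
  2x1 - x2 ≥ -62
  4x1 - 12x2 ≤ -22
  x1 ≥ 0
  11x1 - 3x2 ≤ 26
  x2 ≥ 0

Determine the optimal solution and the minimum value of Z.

Vertices and Z = 11x1 - 10x2:
  (0, 22) → Z = -220
  (184/19, 510/19) → Z = -3076/19
  (0, 62) → Z = -620
  (212/5, 734/5) → Z = -5008/5

The optimum lies where 2x1 - x2 = -62 and 11x1 - 3x2 = 26.
Solving simultaneously gives x1 = 212/5, x2 = 734/5.

x1 = 212/5, x2 = 734/5, minimum Z = -5008/5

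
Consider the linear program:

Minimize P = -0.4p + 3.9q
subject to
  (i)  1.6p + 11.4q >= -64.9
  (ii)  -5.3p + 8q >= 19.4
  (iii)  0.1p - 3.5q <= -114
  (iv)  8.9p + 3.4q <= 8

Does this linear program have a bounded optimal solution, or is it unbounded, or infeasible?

bounded optimum

Vertices and P = -0.4p + 3.9q:
  (-152675/674, 17591/674) → P = 1296749/6740
  (-35960/3149, 101540/3149) → P = 410390/3149
The feasible region has finitely many vertices and no improving ray; the minimum is 410390/3149 at (-35960/3149, 101540/3149).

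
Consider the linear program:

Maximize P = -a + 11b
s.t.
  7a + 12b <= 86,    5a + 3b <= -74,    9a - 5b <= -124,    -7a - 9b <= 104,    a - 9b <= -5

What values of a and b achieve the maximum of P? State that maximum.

a = -674/7, b = 190/3, maximum P = 16652/21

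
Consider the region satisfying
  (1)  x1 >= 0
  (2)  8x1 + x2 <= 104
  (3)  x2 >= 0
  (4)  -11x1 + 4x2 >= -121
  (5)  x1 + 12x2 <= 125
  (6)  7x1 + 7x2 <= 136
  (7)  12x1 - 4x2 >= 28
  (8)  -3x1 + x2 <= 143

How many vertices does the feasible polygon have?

Intersecting each pair of boundary lines and keeping only the points that satisfy every inequality leaves:
  (537/43, 176/43)
  (592/49, 360/49)
  (11, 0)
  (7/3, 0)
  (757/77, 739/77)
  (209/37, 368/37)

6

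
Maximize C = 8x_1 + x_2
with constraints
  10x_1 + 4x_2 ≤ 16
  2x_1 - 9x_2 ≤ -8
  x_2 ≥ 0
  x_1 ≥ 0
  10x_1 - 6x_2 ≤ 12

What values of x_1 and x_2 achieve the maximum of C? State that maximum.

Extreme points and C = 8x_1 + x_2:
  (8/7, 8/7) → C = 72/7
  (0, 4) → C = 4
  (0, 8/9) → C = 8/9

The binding constraints are 10x_1 + 4x_2 = 16 and 2x_1 - 9x_2 = -8.
Solving simultaneously gives x_1 = 8/7, x_2 = 8/7.

x_1 = 8/7, x_2 = 8/7, maximum C = 72/7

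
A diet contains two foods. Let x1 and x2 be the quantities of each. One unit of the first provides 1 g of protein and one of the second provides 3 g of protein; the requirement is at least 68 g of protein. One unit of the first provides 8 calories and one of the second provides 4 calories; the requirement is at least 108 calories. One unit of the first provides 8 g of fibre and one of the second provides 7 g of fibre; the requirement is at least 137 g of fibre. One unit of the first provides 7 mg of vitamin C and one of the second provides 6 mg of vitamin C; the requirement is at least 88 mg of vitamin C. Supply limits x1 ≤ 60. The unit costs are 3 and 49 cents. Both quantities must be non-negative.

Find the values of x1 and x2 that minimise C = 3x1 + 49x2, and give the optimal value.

Vertices and C = 3x1 + 49x2:
  (0, 27) → C = 1323
  (13/5, 109/5) → C = 1076
  (60, 8/3) → C = 932/3
The feasible region is unbounded (it extends along (0, 1)), but C strictly increases along every unbounded feasible direction, so there is no improving ray and the minimum is attained at a vertex.

The binding constraints are x1 + 3x2 = 68 and x1 = 60.
Solving simultaneously gives x1 = 60, x2 = 8/3.

x1 = 60, x2 = 8/3, minimum C = 932/3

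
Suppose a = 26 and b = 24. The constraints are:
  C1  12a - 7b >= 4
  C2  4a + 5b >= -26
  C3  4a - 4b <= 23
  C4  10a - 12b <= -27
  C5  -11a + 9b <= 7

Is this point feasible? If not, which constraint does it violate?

C1: 144 ≥ 4 ✓
C2: 224 ≥ -26 ✓
C3: 8 ≤ 23 ✓
C4: -28 ≤ -27 ✓
C5: -70 ≤ 7 ✓

feasible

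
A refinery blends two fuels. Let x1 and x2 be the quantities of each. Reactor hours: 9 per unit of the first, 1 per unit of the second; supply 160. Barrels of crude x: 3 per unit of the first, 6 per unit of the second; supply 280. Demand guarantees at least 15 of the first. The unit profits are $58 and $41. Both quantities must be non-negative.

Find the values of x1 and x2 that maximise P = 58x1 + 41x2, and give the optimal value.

Corner points and P = 58x1 + 41x2:
  (160/9, 0) → P = 9280/9
  (15, 0) → P = 870
  (15, 25) → P = 1895

At the optimal vertex, 9x1 + x2 = 160 and x1 = 15.
Solving simultaneously gives x1 = 15, x2 = 25.

x1 = 15, x2 = 25, maximum P = 1895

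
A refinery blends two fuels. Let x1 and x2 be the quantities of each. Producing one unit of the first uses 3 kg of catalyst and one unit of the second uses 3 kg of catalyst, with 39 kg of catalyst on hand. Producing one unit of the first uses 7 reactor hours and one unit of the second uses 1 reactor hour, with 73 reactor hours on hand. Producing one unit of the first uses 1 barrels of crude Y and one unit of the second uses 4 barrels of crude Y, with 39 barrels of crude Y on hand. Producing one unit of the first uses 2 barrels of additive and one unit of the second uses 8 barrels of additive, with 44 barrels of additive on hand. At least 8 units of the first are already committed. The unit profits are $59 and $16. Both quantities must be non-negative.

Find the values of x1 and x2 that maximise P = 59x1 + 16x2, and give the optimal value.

x1 = 10, x2 = 3, maximum P = 638

Vertices and P = 59x1 + 16x2:
  (73/7, 0) → P = 4307/7
  (8, 0) → P = 472
  (10, 3) → P = 638
  (8, 7/2) → P = 528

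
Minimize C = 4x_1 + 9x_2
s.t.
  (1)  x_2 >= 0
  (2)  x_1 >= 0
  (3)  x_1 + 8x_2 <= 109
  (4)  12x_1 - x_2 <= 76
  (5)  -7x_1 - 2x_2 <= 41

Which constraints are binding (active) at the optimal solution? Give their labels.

(1) and (2)

Corner points and C = 4x_1 + 9x_2:
  (0, 0) → C = 0
  (19/3, 0) → C = 76/3
  (0, 109/8) → C = 981/8
  (717/97, 1232/97) → C = 13956/97

The minimum is at (0, 0). Substituting into each constraint, equality holds for (1) and (2); the remaining constraints have slack.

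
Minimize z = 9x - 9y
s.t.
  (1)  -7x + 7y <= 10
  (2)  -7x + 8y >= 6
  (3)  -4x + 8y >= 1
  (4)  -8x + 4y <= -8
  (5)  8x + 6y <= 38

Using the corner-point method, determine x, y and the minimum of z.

Feasible corners and z = 9x - 9y:
  (22/9, 26/9) → z = -4
  (134/53, 157/53) → z = -207/53
  (5/2, 3) → z = -9/2

The binding constraints are -8x + 4y = -8 and 8x + 6y = 38.
Solving simultaneously gives x = 5/2, y = 3.

x = 5/2, y = 3, minimum z = -9/2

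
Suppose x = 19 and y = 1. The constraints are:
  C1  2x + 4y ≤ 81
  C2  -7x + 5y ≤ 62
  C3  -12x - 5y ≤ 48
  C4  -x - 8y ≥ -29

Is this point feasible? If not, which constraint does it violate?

C1: 42 ≤ 81 ✓
C2: -128 ≤ 62 ✓
C3: -233 ≤ 48 ✓
C4: -27 ≥ -29 ✓

feasible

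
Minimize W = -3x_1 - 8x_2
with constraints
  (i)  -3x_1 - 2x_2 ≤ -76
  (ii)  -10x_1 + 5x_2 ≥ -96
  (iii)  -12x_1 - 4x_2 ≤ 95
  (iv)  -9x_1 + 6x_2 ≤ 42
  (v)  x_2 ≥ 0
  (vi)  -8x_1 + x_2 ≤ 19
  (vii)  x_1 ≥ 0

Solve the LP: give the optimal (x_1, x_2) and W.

x_1 = 262/5, x_2 = 428/5, minimum W = -842

Vertices and W = -3x_1 - 8x_2:
  (572/35, 472/35) → W = -5492/35
  (31/3, 45/2) → W = -211
  (262/5, 428/5) → W = -842

The optimum lies where -10x_1 + 5x_2 = -96 and -9x_1 + 6x_2 = 42.
Solving simultaneously gives x_1 = 262/5, x_2 = 428/5.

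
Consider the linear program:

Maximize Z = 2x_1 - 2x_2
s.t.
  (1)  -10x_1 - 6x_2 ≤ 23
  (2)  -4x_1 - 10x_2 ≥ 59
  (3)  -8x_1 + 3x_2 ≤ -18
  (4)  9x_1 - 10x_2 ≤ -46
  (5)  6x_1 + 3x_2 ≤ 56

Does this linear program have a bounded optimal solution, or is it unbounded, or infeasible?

infeasible

The boundaries -10x_1 - 6x_2 = 23 and -4x_1 - 10x_2 = 59 meet at (31/19, -249/38), but that point violates 9x_1 - 10x_2 ≤ -46. Every candidate vertex is excluded by some other constraint, so the feasible region is empty.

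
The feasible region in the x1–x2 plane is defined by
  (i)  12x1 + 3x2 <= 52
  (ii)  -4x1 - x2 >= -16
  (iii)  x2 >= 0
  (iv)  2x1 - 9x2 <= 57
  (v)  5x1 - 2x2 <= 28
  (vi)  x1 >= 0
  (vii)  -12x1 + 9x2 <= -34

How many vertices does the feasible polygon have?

Pairwise boundary intersections that survive every other constraint:
  (4, 0)
  (89/24, 7/6)
  (17/6, 0)

3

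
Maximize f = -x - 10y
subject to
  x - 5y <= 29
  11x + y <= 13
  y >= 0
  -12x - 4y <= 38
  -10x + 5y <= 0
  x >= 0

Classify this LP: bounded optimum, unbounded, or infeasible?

bounded optimum

Corner points and f = -x - 10y:
  (13/11, 0) → f = -13/11
  (1, 2) → f = -21
  (0, 0) → f = 0
The feasible region has finitely many vertices and no improving ray; the maximum is 0 at (0, 0).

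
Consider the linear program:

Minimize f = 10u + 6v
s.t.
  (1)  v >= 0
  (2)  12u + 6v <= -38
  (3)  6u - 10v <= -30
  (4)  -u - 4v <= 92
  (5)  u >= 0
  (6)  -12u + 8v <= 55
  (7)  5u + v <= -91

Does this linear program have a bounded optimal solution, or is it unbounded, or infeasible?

infeasible

The boundaries -12u + 8v = 55 and 5u + v = -91 meet at (-783/52, -817/52), but that point violates v ≥ 0. Every candidate vertex is excluded by some other constraint, so the feasible region is empty.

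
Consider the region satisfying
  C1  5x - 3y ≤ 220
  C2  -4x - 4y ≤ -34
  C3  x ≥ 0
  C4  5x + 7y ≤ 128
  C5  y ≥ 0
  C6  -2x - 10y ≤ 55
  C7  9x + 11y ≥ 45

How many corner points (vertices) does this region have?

4

Of the 21 pairwise boundary intersections, those satisfying every inequality are:
  (0, 17/2)
  (17/2, 0)
  (0, 128/7)
  (128/5, 0)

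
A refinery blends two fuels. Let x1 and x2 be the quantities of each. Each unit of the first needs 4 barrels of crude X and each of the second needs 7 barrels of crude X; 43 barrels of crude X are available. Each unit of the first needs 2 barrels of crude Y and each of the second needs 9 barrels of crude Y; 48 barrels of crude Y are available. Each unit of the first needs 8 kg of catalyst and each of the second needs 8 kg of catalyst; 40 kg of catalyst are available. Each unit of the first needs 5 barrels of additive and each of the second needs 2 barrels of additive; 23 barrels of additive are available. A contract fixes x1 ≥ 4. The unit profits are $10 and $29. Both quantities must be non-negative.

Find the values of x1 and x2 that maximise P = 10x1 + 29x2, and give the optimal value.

x1 = 4, x2 = 1, maximum P = 69

Feasible corners and P = 10x1 + 29x2:
  (23/5, 0) → P = 46
  (4, 0) → P = 40
  (13/3, 2/3) → P = 188/3
  (4, 1) → P = 69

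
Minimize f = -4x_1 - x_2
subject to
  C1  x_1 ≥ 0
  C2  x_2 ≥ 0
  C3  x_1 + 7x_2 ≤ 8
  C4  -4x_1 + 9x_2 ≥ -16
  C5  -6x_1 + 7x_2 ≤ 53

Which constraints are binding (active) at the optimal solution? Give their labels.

C3 and C4

Feasible corners and f = -4x_1 - x_2:
  (0, 0) → f = 0
  (0, 8/7) → f = -8/7
  (4, 0) → f = -16
  (184/37, 16/37) → f = -752/37

The minimum is at (184/37, 16/37). Substituting into each constraint, equality holds for C3 and C4; the remaining constraints have slack.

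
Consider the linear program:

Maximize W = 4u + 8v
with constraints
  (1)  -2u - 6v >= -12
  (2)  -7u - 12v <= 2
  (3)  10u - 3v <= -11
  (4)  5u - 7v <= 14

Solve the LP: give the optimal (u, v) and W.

u = -5/11, v = 71/33, maximum W = 508/33

Feasible corners and W = 4u + 8v:
  (-26/3, 44/9) → W = 40/9
  (-5/11, 71/33) → W = 508/33
  (-46/47, 19/47) → W = -32/47

The optimum lies where -2u - 6v = -12 and 10u - 3v = -11.
Solving simultaneously gives u = -5/11, v = 71/33.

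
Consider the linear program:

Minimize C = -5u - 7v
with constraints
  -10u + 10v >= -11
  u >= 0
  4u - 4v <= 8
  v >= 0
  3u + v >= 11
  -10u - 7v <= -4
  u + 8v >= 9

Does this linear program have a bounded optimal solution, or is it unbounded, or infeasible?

From the feasible point (121/40, 77/40), moving in the direction (0, 1) keeps every constraint satisfied while C decreases without bound.

unbounded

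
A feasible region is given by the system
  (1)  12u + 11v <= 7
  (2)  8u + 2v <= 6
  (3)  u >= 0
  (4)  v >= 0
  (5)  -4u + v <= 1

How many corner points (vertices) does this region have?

3

Intersecting each pair of boundary lines and keeping only the points that satisfy every inequality leaves:
  (0, 7/11)
  (7/12, 0)
  (0, 0)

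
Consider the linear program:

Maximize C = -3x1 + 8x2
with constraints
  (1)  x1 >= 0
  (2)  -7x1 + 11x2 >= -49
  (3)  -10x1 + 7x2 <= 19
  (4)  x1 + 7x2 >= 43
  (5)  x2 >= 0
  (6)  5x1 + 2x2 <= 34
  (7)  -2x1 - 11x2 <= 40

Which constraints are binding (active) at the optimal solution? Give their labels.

Feasible corners and C = -3x1 + 8x2:
  (24/11, 449/77) → C = 3088/77
  (40/11, 87/11) → C = 576/11
  (152/33, 181/33) → C = 992/33

The maximum is at (40/11, 87/11). Substituting into each constraint, equality holds for (3) and (6); the remaining constraints have slack.

(3) and (6)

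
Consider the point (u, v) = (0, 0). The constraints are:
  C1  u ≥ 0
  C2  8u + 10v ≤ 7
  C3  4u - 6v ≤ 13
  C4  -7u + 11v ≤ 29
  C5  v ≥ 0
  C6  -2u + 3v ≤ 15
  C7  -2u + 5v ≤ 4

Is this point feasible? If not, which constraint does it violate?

C1: 0 ≥ 0 ✓
C2: 0 ≤ 7 ✓
C3: 0 ≤ 13 ✓
C4: 0 ≤ 29 ✓
C5: 0 ≥ 0 ✓
C6: 0 ≤ 15 ✓
C7: 0 ≤ 4 ✓

feasible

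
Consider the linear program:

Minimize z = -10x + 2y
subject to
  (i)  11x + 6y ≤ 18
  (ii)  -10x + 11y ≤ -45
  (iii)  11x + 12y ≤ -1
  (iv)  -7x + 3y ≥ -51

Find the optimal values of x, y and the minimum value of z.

Feasible corners and z = -10x + 2y:
  (37/11, -19/6) → z = -1319/33
  (24/5, -29/5) → z = -298/5
  (529/241, -505/241) → z = -6300/241
The feasible region is unbounded (it extends along (-3, -7), (-11, -10)), but z strictly increases along every unbounded feasible direction, so there is no improving ray and the minimum is attained at a vertex.

x = 24/5, y = -29/5, minimum z = -298/5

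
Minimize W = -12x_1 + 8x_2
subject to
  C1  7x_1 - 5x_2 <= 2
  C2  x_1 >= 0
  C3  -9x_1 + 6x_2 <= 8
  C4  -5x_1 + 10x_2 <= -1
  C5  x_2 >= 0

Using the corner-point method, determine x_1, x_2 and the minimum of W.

Extreme points and W = -12x_1 + 8x_2:
  (1/3, 1/15) → W = -52/15
  (2/7, 0) → W = -24/7
  (1/5, 0) → W = -12/5

x_1 = 1/3, x_2 = 1/15, minimum W = -52/15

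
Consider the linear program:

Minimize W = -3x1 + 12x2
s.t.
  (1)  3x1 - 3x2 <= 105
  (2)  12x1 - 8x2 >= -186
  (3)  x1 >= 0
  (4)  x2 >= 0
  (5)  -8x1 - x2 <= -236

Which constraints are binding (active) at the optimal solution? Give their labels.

(1) and (4)

Vertices and W = -3x1 + 12x2:
  (35, 0) → W = -105
  (851/38, 1080/19) → W = 23367/38
  (59/2, 0) → W = -177/2
The feasible region is unbounded (it extends along (1, 1), (2, 3)), but W strictly increases along every unbounded feasible direction, so there is no improving ray and the minimum is attained at a vertex.

The minimum is at (35, 0). Substituting into each constraint, equality holds for (1) and (4); the remaining constraints have slack.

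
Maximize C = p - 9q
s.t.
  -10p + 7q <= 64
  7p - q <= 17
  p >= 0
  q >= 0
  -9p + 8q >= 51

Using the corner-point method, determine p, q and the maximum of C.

Corner points and C = p - 9q:
  (61/13, 206/13) → C = -1793/13
  (0, 64/7) → C = -576/7
  (187/47, 510/47) → C = -4403/47
  (0, 51/8) → C = -459/8

p = 0, q = 51/8, maximum C = -459/8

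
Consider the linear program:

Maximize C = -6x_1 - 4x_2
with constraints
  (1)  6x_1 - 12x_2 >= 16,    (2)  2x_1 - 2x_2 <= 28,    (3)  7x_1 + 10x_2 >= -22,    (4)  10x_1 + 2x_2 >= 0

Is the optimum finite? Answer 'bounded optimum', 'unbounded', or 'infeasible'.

bounded optimum

Vertices and C = -6x_1 - 4x_2:
  (76/3, 34/3) → C = -592/3
  (8/33, -40/33) → C = 112/33
  (118/17, -120/17) → C = -228/17
  (22/43, -110/43) → C = 308/43
The feasible region has finitely many vertices and no improving ray; the maximum is 308/43 at (22/43, -110/43).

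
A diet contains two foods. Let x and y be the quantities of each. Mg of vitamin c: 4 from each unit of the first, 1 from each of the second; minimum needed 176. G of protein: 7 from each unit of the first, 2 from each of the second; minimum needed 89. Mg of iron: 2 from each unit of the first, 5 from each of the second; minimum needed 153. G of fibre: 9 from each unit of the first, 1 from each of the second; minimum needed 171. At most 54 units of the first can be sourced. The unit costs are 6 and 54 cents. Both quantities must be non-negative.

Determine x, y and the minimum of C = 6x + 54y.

Corner points and C = 6x + 54y:
  (0, 176) → C = 9504
  (727/18, 130/9) → C = 3067/3
  (54, 9) → C = 810
The feasible region is unbounded (it extends along (0, 1)), but C strictly increases along every unbounded feasible direction, so there is no improving ray and the minimum is attained at a vertex.

x = 54, y = 9, minimum C = 810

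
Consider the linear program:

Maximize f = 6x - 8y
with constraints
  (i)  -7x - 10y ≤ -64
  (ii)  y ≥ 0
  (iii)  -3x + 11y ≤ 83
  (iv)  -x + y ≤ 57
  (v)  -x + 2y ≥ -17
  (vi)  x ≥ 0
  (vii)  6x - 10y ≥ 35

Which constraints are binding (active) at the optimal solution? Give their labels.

(iii) and (v)

Extreme points and f = 6x - 8y:
  (64/7, 0) → f = 384/7
  (99/13, 139/130) → f = 2414/65
  (17, 0) → f = 102
  (353/5, 134/5) → f = 1046/5
  (135/4, 67/4) → f = 137/2

The maximum is at (353/5, 134/5). Substituting into each constraint, equality holds for (iii) and (v); the remaining constraints have slack.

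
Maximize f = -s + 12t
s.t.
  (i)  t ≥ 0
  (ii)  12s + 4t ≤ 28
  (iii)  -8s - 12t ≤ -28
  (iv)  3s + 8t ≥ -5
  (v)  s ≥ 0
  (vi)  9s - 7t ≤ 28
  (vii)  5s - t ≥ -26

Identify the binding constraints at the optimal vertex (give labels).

(ii) and (v)

Vertices and f = -s + 12t:
  (2, 1) → f = 10
  (0, 7) → f = 84
  (0, 7/3) → f = 28

The maximum is at (0, 7). Substituting into each constraint, equality holds for (ii) and (v); the remaining constraints have slack.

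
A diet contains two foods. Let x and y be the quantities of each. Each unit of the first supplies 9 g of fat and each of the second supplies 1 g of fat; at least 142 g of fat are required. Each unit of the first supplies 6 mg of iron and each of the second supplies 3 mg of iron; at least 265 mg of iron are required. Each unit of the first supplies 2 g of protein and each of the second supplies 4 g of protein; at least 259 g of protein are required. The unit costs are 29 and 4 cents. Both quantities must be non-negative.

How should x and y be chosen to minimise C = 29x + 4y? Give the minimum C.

x = 23/3, y = 73, minimum C = 1543/3

Corner points and C = 29x + 4y:
  (0, 142) → C = 568
  (259/2, 0) → C = 7511/2
  (23/3, 73) → C = 1543/3
  (283/18, 512/9) → C = 1367/2
The feasible region is unbounded (it extends along (0, 1), (1, 0)), but C strictly increases along every unbounded feasible direction, so there is no improving ray and the minimum is attained at a vertex.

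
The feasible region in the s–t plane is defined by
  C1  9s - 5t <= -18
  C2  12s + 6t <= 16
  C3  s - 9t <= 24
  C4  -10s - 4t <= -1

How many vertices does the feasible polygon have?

Of the 6 pairwise boundary intersections, those satisfying every inequality are:
  (-14/57, 60/19)
  (-67/86, 189/86)
  (-29/6, 37/3)

3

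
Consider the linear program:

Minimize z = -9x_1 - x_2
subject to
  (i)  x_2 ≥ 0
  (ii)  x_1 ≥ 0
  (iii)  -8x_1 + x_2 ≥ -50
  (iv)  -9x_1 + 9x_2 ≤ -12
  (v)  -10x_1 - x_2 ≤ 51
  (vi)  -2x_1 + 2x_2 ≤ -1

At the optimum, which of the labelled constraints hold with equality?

Feasible corners and z = -9x_1 - x_2:
  (25/4, 0) → z = -225/4
  (4/3, 0) → z = -12
  (146/21, 118/21) → z = -1432/21

The minimum is at (146/21, 118/21). Substituting into each constraint, equality holds for (iii) and (iv); the remaining constraints have slack.

(iii) and (iv)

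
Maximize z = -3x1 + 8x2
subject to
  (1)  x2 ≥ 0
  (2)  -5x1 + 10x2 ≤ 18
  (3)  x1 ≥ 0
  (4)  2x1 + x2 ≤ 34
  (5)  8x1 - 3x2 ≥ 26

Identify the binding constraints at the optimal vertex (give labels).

Feasible corners and z = -3x1 + 8x2:
  (17, 0) → z = -51
  (13/4, 0) → z = -39/4
  (322/25, 206/25) → z = 682/25
  (314/65, 274/65) → z = 250/13

The maximum is at (322/25, 206/25). Substituting into each constraint, equality holds for (2) and (4); the remaining constraints have slack.

(2) and (4)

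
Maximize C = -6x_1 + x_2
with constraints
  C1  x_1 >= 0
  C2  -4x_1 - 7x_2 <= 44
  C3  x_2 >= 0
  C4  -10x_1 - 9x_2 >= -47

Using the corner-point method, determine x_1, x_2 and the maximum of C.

Feasible corners and C = -6x_1 + x_2:
  (0, 0) → C = 0
  (0, 47/9) → C = 47/9
  (47/10, 0) → C = -141/5

The optimum lies where x_1 = 0 and -10x_1 - 9x_2 = -47.
Solving simultaneously gives x_1 = 0, x_2 = 47/9.

x_1 = 0, x_2 = 47/9, maximum C = 47/9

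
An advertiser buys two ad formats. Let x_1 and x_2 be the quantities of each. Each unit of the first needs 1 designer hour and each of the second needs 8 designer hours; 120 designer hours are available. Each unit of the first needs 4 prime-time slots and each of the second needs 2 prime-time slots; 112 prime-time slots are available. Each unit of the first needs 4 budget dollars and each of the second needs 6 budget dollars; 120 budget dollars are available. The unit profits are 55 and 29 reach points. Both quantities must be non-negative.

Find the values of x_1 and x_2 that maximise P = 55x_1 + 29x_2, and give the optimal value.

x_1 = 27, x_2 = 2, maximum P = 1543

Extreme points and P = 55x_1 + 29x_2:
  (0, 0) → P = 0
  (0, 15) → P = 435
  (28, 0) → P = 1540
  (120/13, 180/13) → P = 11820/13
  (27, 2) → P = 1543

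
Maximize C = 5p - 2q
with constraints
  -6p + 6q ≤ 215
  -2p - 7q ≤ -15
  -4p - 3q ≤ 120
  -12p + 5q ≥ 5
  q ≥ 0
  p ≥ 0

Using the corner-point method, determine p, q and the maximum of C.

p = 1045/42, q = 425/7, maximum C = 125/42

Vertices and C = 5p - 2q:
  (1045/42, 425/7) → C = 125/42
  (0, 215/6) → C = -215/3
  (20/47, 95/47) → C = -90/47
  (0, 15/7) → C = -30/7

At the optimal vertex, -6p + 6q = 215 and -12p + 5q = 5.
Solving simultaneously gives p = 1045/42, q = 425/7.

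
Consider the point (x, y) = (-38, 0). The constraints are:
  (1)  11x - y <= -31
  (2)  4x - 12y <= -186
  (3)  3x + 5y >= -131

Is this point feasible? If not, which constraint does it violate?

not feasible — violates (2)

Constraint (2): 4x - 12y = -152, which is not ≤ -186. All other constraints are satisfied.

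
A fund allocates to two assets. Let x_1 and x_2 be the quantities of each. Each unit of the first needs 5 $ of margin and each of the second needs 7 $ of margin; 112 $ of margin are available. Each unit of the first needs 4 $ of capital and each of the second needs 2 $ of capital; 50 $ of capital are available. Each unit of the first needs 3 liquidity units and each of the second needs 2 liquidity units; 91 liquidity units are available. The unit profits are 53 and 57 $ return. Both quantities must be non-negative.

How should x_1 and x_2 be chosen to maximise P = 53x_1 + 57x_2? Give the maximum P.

x_1 = 7, x_2 = 11, maximum P = 998

The binding constraints are 5x_1 + 7x_2 = 112 and 4x_1 + 2x_2 = 50.
Solving simultaneously gives x_1 = 7, x_2 = 11.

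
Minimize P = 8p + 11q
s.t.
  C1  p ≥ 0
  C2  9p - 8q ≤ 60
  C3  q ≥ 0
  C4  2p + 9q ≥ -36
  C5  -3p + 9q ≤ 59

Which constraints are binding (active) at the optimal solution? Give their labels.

Vertices and P = 8p + 11q:
  (0, 0) → P = 0
  (0, 59/9) → P = 649/9
  (20/3, 0) → P = 160/3
  (1012/57, 237/19) → P = 15917/57

The minimum is at (0, 0). Substituting into each constraint, equality holds for C1 and C3; the remaining constraints have slack.

C1 and C3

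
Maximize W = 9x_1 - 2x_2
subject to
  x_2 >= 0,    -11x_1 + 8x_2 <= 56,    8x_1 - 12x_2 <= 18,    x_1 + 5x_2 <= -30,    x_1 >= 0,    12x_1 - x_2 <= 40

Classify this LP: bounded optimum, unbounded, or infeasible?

The boundaries x_2 = 0 and 8x_1 - 12x_2 = 18 meet at (9/4, 0), but that point violates x_1 + 5x_2 ≤ -30. Every candidate vertex is excluded by some other constraint, so the feasible region is empty.

infeasible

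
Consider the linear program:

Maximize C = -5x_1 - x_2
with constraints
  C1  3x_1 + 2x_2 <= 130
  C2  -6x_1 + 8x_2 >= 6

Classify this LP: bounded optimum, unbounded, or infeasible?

unbounded

From the feasible point (257/9, 133/6), moving in the direction (-2, 3) keeps every constraint satisfied while C increases without bound.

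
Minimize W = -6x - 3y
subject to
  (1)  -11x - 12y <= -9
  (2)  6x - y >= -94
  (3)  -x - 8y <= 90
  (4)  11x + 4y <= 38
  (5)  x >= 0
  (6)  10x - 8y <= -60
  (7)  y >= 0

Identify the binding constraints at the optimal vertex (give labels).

Corner points and W = -6x - 3y:
  (0, 19/2) → W = -57/2
  (1/2, 65/8) → W = -219/8
  (0, 15/2) → W = -45/2

The minimum is at (0, 19/2). Substituting into each constraint, equality holds for (4) and (5); the remaining constraints have slack.

(4) and (5)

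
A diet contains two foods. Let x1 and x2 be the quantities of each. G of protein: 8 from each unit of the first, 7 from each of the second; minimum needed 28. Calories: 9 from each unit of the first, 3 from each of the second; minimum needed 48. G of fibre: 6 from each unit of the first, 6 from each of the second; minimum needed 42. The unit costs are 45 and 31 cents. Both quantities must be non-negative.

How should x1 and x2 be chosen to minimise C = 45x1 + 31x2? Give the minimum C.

Corner points and C = 45x1 + 31x2:
  (0, 16) → C = 496
  (7, 0) → C = 315
  (9/2, 5/2) → C = 280
The feasible region is unbounded (it extends along (0, 1), (1, 0)), but C strictly increases along every unbounded feasible direction, so there is no improving ray and the minimum is attained at a vertex.

At the optimal vertex, 9x1 + 3x2 = 48 and 6x1 + 6x2 = 42.
Solving simultaneously gives x1 = 9/2, x2 = 5/2.

x1 = 9/2, x2 = 5/2, minimum C = 280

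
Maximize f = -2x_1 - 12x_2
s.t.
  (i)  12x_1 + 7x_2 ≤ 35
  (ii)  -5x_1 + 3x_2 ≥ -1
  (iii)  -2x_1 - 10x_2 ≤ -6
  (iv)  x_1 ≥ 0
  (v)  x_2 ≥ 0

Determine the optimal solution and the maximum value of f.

Extreme points and f = -2x_1 - 12x_2:
  (112/71, 163/71) → f = -2180/71
  (0, 5) → f = -60
  (1/2, 1/2) → f = -7
  (0, 3/5) → f = -36/5

x_1 = 1/2, x_2 = 1/2, maximum f = -7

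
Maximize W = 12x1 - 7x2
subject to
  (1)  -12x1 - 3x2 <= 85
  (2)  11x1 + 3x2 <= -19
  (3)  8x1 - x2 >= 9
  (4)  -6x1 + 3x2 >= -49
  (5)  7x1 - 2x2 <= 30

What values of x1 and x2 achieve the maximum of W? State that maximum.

x1 = -11/9, x2 = -169/9, maximum W = 1051/9

Corner points and W = 12x1 - 7x2:
  (8/35, -251/35) → W = 1853/35
  (52/43, -463/43) → W = 3865/43
  (-11/9, -169/9) → W = 1051/9
  (-8/9, -163/9) → W = 1045/9

At the optimal vertex, 8x1 - x2 = 9 and -6x1 + 3x2 = -49.
Solving simultaneously gives x1 = -11/9, x2 = -169/9.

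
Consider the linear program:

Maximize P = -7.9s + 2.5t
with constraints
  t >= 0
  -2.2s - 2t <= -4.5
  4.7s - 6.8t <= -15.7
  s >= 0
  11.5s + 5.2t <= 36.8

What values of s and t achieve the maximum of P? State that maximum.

Corner points and P = -7.9s + 2.5t:
  (0, 157/68) → P = 785/136
  (4215/2566, 35351/10264) → P = -89633/20528
  (0, 92/13) → P = 230/13

The binding constraints are s = 0 and 11.5s + 5.2t = 36.8.
Solving simultaneously gives s = 0, t = 92/13.

s = 0, t = 92/13, maximum P = 230/13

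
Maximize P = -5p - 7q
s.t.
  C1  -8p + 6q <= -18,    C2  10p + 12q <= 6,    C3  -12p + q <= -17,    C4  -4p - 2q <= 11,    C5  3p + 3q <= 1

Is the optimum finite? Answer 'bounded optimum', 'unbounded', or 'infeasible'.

unbounded

From the feasible point (21/16, -5/4), moving in the direction (3, -3) keeps every constraint satisfied while P increases without bound.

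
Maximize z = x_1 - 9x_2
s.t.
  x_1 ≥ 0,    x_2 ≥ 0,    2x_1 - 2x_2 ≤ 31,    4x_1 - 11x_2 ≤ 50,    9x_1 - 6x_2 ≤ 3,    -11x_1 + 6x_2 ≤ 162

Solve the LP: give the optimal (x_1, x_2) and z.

Feasible corners and z = x_1 - 9x_2:
  (0, 0) → z = 0
  (0, 27) → z = -243
  (1/3, 0) → z = 1/3
The feasible region is unbounded (it extends along (2, 3), (6, 11)), but z strictly decreases along every unbounded feasible direction, so there is no improving ray and the maximum is attained at a vertex.

At the optimal vertex, x_2 = 0 and 9x_1 - 6x_2 = 3.
Solving simultaneously gives x_1 = 1/3, x_2 = 0.

x_1 = 1/3, x_2 = 0, maximum z = 1/3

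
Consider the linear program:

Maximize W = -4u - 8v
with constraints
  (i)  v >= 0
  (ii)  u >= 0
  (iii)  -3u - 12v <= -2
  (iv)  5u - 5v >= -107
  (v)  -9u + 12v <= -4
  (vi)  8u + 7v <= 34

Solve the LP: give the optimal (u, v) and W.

u = 1/2, v = 1/24, maximum W = -7/3

Extreme points and W = -4u - 8v:
  (2/3, 0) → W = -8/3
  (17/4, 0) → W = -17
  (1/2, 1/24) → W = -7/3
  (436/159, 274/159) → W = -1312/53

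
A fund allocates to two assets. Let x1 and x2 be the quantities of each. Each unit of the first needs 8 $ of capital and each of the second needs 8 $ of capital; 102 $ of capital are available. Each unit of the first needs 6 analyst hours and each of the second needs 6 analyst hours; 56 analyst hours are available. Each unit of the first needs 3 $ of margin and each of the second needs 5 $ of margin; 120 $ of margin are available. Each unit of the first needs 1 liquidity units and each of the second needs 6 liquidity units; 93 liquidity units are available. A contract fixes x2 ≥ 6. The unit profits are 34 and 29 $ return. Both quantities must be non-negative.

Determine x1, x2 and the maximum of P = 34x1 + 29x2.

x1 = 10/3, x2 = 6, maximum P = 862/3

Vertices and P = 34x1 + 29x2:
  (0, 28/3) → P = 812/3
  (0, 6) → P = 174
  (10/3, 6) → P = 862/3

The binding constraints are 6x1 + 6x2 = 56 and x2 = 6.
Solving simultaneously gives x1 = 10/3, x2 = 6.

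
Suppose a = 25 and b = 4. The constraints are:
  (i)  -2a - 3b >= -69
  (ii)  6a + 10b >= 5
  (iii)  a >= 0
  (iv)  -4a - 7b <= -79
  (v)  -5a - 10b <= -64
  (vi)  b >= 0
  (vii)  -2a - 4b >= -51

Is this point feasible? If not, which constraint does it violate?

not feasible — violates (vii)

Constraint (vii): -2a - 4b = -66, which is not ≥ -51. All other constraints are satisfied.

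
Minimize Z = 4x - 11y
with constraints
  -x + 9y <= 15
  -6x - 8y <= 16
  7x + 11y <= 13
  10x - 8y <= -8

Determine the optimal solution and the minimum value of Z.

x = -132/31, y = 37/31, minimum Z = -935/31

Corner points and Z = 4x - 11y:
  (-132/31, 37/31) → Z = -935/31
  (-24/37, 59/37) → Z = -745/37
  (-3/2, -7/8) → Z = 29/8
  (8/83, 93/83) → Z = -991/83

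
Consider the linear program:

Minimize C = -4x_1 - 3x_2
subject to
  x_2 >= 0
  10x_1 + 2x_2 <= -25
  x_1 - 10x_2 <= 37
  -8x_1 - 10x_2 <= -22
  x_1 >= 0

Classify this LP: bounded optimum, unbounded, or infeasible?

infeasible

The boundaries x_2 = 0 and x_1 - 10x_2 = 37 meet at (37, 0), but that point violates 10x_1 + 2x_2 ≤ -25. Every candidate vertex is excluded by some other constraint, so the feasible region is empty.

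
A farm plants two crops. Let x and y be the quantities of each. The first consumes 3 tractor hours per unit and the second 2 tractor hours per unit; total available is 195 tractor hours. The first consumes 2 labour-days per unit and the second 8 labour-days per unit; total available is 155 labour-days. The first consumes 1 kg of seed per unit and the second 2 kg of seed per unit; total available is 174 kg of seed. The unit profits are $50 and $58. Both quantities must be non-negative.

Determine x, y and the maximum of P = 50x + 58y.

Vertices and P = 50x + 58y:
  (0, 0) → P = 0
  (0, 155/8) → P = 4495/4
  (65, 0) → P = 3250
  (125/2, 15/4) → P = 6685/2

At the optimal vertex, 3x + 2y = 195 and 2x + 8y = 155.
Solving simultaneously gives x = 125/2, y = 15/4.

x = 125/2, y = 15/4, maximum P = 6685/2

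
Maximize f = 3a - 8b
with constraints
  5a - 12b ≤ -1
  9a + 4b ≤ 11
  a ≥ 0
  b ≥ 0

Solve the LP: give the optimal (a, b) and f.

a = 0, b = 1/12, maximum f = -2/3

Vertices and f = 3a - 8b:
  (1, 1/2) → f = -1
  (0, 1/12) → f = -2/3
  (0, 11/4) → f = -22

The binding constraints are 5a - 12b = -1 and a = 0.
Solving simultaneously gives a = 0, b = 1/12.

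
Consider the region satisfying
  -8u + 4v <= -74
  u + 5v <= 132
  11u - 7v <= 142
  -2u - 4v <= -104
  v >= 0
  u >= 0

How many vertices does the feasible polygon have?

4

Of the 15 pairwise boundary intersections, those satisfying every inequality are:
  (449/22, 491/22)
  (89/5, 171/10)
  (817/31, 655/31)
  (648/29, 430/29)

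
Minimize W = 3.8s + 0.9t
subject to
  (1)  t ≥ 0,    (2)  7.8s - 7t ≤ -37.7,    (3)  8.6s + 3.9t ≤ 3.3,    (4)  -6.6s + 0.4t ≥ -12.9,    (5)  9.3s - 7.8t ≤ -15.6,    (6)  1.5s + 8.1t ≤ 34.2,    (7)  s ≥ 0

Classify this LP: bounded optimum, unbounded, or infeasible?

infeasible

The boundaries t = 0 and 7.8s - 7t = -37.7 meet at (-29/6, 0), but that point violates s ≥ 0. Every candidate vertex is excluded by some other constraint, so the feasible region is empty.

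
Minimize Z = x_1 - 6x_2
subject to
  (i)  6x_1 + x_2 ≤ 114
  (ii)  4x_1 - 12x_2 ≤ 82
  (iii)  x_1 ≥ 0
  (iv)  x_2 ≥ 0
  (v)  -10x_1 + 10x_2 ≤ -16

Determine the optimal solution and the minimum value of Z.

x_1 = 578/35, x_2 = 522/35, minimum Z = -2554/35

The optimum lies where 6x_1 + x_2 = 114 and -10x_1 + 10x_2 = -16.
Solving simultaneously gives x_1 = 578/35, x_2 = 522/35.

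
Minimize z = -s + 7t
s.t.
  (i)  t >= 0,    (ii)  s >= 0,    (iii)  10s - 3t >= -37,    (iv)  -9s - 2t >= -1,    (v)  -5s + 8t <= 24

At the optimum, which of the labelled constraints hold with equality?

(i) and (iv)

Extreme points and z = -s + 7t:
  (0, 0) → z = 0
  (1/9, 0) → z = -1/9
  (0, 1/2) → z = 7/2

The minimum is at (1/9, 0). Substituting into each constraint, equality holds for (i) and (iv); the remaining constraints have slack.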